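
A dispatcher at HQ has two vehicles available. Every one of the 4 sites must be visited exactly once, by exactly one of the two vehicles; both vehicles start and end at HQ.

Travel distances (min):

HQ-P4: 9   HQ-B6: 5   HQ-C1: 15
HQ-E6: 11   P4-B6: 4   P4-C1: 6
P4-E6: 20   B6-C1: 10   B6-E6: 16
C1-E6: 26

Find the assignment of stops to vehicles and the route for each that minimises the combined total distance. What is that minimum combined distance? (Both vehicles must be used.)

52 min — the smallest possible combined total.

Try each way of splitting the stops between the two vehicles (each non-empty) and, for each split, find the best tour for each vehicle:
  {P4} + {B6, C1, E6}: 18 + 52 = 70
  {B6} + {P4, C1, E6}: 10 + 52 = 62
  {P4, B6} + {C1, E6}: 18 + 52 = 70
  {C1} + {P4, B6, E6}: 30 + 40 = 70
  {P4, C1} + {B6, E6}: 30 + 32 = 62
  {B6, C1} + {P4, E6}: 30 + 40 = 70
  … (7 splits in total)
  {P4, B6, C1} + {E6}: 30 + 22 = 52  ← best
Best: vehicle 1 HQ → P4 → C1 → B6 → HQ = 30; vehicle 2 HQ → E6 → HQ = 22; combined 52.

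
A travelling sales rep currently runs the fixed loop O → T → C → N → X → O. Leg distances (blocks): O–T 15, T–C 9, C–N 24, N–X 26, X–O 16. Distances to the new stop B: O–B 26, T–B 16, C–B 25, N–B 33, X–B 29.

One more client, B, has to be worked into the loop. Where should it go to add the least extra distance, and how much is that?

Adding 27 blocks by placing B on the O–T leg.

Insertion cost between consecutive stops i–j is d(i,B) + d(B,j) − d(i,j):
  between O and T: 26 + 16 − 15 = 27
  between T and C: 16 + 25 − 9 = 32
  between C and N: 25 + 33 − 24 = 34
  between N and X: 33 + 29 − 26 = 36
  between X and O: 29 + 26 − 16 = 39
Cheapest insertion is between O and T, adding 27.
New total = 90 + 27 = 117.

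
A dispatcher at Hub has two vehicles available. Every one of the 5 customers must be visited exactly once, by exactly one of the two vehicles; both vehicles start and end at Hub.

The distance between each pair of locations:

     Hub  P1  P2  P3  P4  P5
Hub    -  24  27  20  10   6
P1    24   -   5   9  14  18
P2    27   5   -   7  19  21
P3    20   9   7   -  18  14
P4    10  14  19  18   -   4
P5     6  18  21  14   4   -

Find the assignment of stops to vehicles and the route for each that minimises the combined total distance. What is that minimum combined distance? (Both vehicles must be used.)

Minimum combined distance: 68.

Check every non-empty split of the stops between the two vehicles; for each half take its own optimal tour:
  {P1} + {P2, P3, P4, P5}: 48 + 56 = 104
  {P2} + {P1, P3, P4, P5}: 54 + 53 = 107
  {P1, P2} + {P3, P4, P5}: 56 + 48 = 104
  {P3} + {P1, P2, P4, P5}: 40 + 56 = 96
  {P1, P3} + {P2, P4, P5}: 53 + 56 = 109
  {P2, P3} + {P1, P4, P5}: 54 + 48 = 102
  … (15 splits in total)
  {P1, P2, P3, P4} + {P5}: 56 + 12 = 68  ← best
Best: vehicle 1 Hub → P3 → P2 → P1 → P4 → Hub = 56; vehicle 2 Hub → P5 → Hub = 12; combined 68.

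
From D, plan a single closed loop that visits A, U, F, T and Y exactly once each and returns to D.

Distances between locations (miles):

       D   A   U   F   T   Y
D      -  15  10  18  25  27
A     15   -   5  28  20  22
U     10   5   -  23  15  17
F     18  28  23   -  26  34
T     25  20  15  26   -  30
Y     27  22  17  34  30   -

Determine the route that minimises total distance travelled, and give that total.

There are 60 distinct closed tours to check (reversals are equivalent).
D - A - U - F - T - Y - D: 15+5+23+26+30+27 = 126
D - A - U - F - Y - T - D: 15+5+23+34+30+25 = 132
D - A - U - T - F - Y - D: 15+5+15+26+34+27 = 122
D - A - U - T - Y - F - D: 15+5+15+30+34+18 = 117
D - A - U - Y - F - T - D: 15+5+17+34+26+25 = 122
D - A - U - Y - T - F - D: 15+5+17+30+26+18 = 111
D - A - F - U - T - Y - D: 15+28+23+15+30+27 = 138
D - A - F - U - Y - T - D: 15+28+23+17+30+25 = 138
D - A - F - T - U - Y - D: 15+28+26+15+17+27 = 128
D - A - F - T - Y - U - D: 15+28+26+30+17+10 = 126
D - A - F - Y - U - T - D: 15+28+34+17+15+25 = 134
D - A - F - Y - T - U - D: 15+28+34+30+15+10 = 132
D - A - T - U - F - Y - D: 15+20+15+23+34+27 = 134
D - A - T - U - Y - F - D: 15+20+15+17+34+18 = 119
… (46 more)
The minimum is 111.
One optimal route: D → A → U → Y → T → F → D (or its reverse).

111 miles — the shortest possible round trip.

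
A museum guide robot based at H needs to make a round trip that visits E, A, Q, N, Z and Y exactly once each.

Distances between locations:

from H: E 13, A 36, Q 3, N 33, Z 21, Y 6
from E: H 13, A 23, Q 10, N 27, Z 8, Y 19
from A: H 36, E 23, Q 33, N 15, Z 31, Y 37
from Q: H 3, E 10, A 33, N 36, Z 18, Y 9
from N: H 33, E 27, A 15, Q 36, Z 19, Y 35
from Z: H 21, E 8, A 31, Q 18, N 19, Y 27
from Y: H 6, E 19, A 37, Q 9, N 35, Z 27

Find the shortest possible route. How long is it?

With 6 stops there are 6!/2 = 360 distinct round trips (a route and its reverse cost the same).
H→E→A→Q→N→Z→Y→H: 13+23+33+36+19+27+6 = 157
H→E→A→Q→N→Y→Z→H: 13+23+33+36+35+27+21 = 188
H→E→A→Q→Z→N→Y→H: 13+23+33+18+19+35+6 = 147
H→E→A→Q→Z→Y→N→H: 13+23+33+18+27+35+33 = 182
H→E→A→Q→Y→N→Z→H: 13+23+33+9+35+19+21 = 153
H→E→A→Q→Y→Z→N→H: 13+23+33+9+27+19+33 = 157
H→E→A→N→Q→Z→Y→H: 13+23+15+36+18+27+6 = 138
H→E→A→N→Q→Y→Z→H: 13+23+15+36+9+27+21 = 144
… (352 more)
H→Q→E→Z→N→A→Y→H: 3+10+8+19+15+37+6 = 98  ← best
The minimum is 98.
One optimal route: H → Q → E → Z → N → A → Y → H (or its reverse).

Minimum total distance: 98.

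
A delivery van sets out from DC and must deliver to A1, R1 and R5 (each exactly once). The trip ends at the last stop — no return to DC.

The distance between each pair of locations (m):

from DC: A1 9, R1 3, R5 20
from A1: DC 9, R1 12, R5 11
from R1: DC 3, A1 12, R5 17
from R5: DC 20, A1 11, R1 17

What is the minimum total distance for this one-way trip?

There are 3! = 6 possible orderings.
DC - A1 - R1 - R5: 9+12+17 = 38
DC - A1 - R5 - R1: 9+11+17 = 37
DC - R1 - A1 - R5: 3+12+11 = 26
DC - R1 - R5 - A1: 3+17+11 = 31
DC - R5 - A1 - R1: 20+11+12 = 43
DC - R5 - R1 - A1: 20+17+12 = 49
The minimum is 26.
One shortest path: DC → R1 → A1 → R5.

Minimum one-way distance = 26 m.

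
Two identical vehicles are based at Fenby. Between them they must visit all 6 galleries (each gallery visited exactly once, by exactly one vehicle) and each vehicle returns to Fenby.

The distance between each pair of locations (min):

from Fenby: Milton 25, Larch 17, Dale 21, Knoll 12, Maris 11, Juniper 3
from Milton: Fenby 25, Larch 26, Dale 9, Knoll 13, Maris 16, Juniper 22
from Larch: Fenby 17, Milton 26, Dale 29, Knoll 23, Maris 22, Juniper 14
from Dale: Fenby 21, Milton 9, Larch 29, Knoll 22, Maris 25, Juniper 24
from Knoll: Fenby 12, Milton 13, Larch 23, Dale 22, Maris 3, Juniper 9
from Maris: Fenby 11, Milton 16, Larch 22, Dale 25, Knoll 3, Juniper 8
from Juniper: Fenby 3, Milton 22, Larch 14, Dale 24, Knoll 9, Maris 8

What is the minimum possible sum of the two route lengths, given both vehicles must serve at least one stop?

88 min — the smallest possible combined total.

Check every non-empty split of the stops between the two vehicles; for each half take its own optimal tour:
  {Milton} + {Larch, Dale, Knoll, Maris, Juniper}: 50 + 82 = 132
  {Larch} + {Milton, Dale, Knoll, Maris, Juniper}: 34 + 57 = 91
  {Milton, Larch} + {Dale, Knoll, Maris, Juniper}: 68 + 57 = 125
  {Dale} + {Milton, Larch, Knoll, Maris, Juniper}: 42 + 70 = 112
  {Milton, Dale} + {Larch, Knoll, Maris, Juniper}: 55 + 54 = 109
  {Larch, Dale} + {Milton, Knoll, Maris, Juniper}: 67 + 52 = 119
  … (31 splits in total)
  {Milton, Larch, Dale, Knoll, Maris} + {Juniper}: 82 + 6 = 88  ← best
Best: vehicle 1 Fenby → Larch → Dale → Milton → Knoll → Maris → Fenby = 82; vehicle 2 Fenby → Juniper → Fenby = 6; combined 88.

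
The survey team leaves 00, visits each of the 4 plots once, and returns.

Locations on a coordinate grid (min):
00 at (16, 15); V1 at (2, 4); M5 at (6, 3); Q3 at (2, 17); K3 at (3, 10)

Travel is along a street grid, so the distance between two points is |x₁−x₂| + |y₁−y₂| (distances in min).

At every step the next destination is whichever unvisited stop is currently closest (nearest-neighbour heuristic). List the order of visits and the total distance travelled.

At 00 the remaining stops are Q3 16, K3 18, M5 22, V1 25; go to Q3.
At Q3 the remaining stops are K3 8, V1 13, M5 18; go to K3.
At K3 the remaining stops are V1 7, M5 10; go to V1.
At V1 the remaining stops are M5 5; go to M5.
Return M5→00: 22.
Total = 16 + 8 + 7 + 5 + 22 = 58.

Nearest-neighbour total = 58 min; route 00 → Q3 → K3 → V1 → M5 → 00.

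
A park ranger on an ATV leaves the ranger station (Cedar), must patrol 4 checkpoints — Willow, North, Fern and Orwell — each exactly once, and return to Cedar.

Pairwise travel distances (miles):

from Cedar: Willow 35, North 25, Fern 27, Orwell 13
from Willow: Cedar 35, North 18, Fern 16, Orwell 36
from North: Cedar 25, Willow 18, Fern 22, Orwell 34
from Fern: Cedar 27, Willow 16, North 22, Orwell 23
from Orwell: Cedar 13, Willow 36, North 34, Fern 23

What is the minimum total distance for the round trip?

With 4 stops there are 4!/2 = 12 distinct round trips (a route and its reverse cost the same).
Cedar - Willow - North - Fern - Orwell - Cedar: 35+18+22+23+13 = 111
Cedar - Willow - North - Orwell - Fern - Cedar: 35+18+34+23+27 = 137
Cedar - Willow - Fern - North - Orwell - Cedar: 35+16+22+34+13 = 120
Cedar - Willow - Fern - Orwell - North - Cedar: 35+16+23+34+25 = 133
Cedar - Willow - Orwell - North - Fern - Cedar: 35+36+34+22+27 = 154
Cedar - Willow - Orwell - Fern - North - Cedar: 35+36+23+22+25 = 141
Cedar - North - Willow - Fern - Orwell - Cedar: 25+18+16+23+13 = 95
Cedar - North - Willow - Orwell - Fern - Cedar: 25+18+36+23+27 = 129
Cedar - North - Fern - Willow - Orwell - Cedar: 25+22+16+36+13 = 112
Cedar - North - Orwell - Willow - Fern - Cedar: 25+34+36+16+27 = 138
Cedar - Fern - Willow - North - Orwell - Cedar: 27+16+18+34+13 = 108
Cedar - Fern - North - Willow - Orwell - Cedar: 27+22+18+36+13 = 116
The minimum is 95.
One optimal route: Cedar → North → Willow → Fern → Orwell → Cedar (or its reverse).

95 miles — the shortest possible round trip.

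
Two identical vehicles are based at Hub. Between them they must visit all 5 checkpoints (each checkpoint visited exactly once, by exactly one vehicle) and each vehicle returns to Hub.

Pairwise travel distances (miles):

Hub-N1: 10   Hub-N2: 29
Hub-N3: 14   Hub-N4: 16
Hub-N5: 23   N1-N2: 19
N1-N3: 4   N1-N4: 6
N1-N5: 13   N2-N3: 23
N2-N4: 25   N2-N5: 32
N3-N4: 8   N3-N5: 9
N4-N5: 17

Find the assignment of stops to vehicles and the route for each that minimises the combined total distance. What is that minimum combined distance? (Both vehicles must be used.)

Minimum combined distance: 114 miles.

Check every non-empty split of the stops between the two vehicles; for each half take its own optimal tour:
  {N1} + {N2, N3, N4, N5}: 20 + 94 = 114
  {N2} + {N1, N3, N4, N5}: 58 + 56 = 114
  {N1, N2} + {N3, N4, N5}: 58 + 56 = 114
  {N3} + {N1, N2, N4, N5}: 28 + 94 = 122
  {N1, N3} + {N2, N4, N5}: 28 + 94 = 122
  {N2, N3} + {N1, N4, N5}: 66 + 56 = 122
  … (15 splits in total)
Best: vehicle 1 Hub → N1 → Hub = 20; vehicle 2 Hub → N2 → N3 → N5 → N4 → Hub = 94; combined 114.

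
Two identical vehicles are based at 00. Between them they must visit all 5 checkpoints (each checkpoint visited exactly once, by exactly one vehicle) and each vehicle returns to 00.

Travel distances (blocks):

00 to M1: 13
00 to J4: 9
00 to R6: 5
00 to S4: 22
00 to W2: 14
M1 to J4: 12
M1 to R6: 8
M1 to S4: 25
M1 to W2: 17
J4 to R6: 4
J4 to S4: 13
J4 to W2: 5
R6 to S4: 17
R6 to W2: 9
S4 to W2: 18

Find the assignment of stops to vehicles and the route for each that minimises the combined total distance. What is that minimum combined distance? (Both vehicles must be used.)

Check every non-empty split of the stops between the two vehicles; for each half take its own optimal tour:
  {M1} + {J4, R6, S4, W2}: 26 + 54 = 80
  {J4} + {M1, R6, S4, W2}: 18 + 70 = 88
  {M1, J4} + {R6, S4, W2}: 34 + 54 = 88
  {R6} + {M1, J4, S4, W2}: 10 + 70 = 80
  {M1, R6} + {J4, S4, W2}: 26 + 54 = 80
  {J4, R6} + {M1, S4, W2}: 18 + 70 = 88
  … (15 splits in total)
Best: vehicle 1 00 → M1 → 00 = 26; vehicle 2 00 → J4 → S4 → W2 → R6 → 00 = 54; combined 80.

Minimum combined distance: 80 blocks.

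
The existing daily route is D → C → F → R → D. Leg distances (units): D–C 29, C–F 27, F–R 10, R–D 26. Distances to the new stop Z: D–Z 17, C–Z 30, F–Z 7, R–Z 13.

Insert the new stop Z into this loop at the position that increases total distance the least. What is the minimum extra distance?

Insertion cost between consecutive stops i–j is d(i,Z) + d(Z,j) − d(i,j):
  between D and C: 17 + 30 − 29 = 18
  between C and F: 30 + 7 − 27 = 10
  between F and R: 7 + 13 − 10 = 10
  between R and D: 13 + 17 − 26 = 4
Cheapest insertion is between R and D, adding 4.
New total = 92 + 4 = 96.

+4 — insert Z between R and D.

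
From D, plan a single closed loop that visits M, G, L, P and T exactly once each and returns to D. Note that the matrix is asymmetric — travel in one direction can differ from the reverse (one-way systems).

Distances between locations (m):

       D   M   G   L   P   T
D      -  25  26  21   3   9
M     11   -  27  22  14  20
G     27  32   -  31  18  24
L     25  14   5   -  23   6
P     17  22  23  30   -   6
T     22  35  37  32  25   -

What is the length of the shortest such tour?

Shortest round trip = 89 m.

D→M→G→L→P→T→D: 25+27+31+23+6+22 = 134
D→M→G→L→T→P→D: 25+27+31+6+25+17 = 131
D→M→G→P→L→T→D: 25+27+18+30+6+22 = 128
D→M→G→P→T→L→D: 25+27+18+6+32+25 = 133
D→M→G→T→L→P→D: 25+27+24+32+23+17 = 148
D→M→G→T→P→L→D: 25+27+24+25+30+25 = 156
D→M→L→G→P→T→D: 25+22+5+18+6+22 = 98
D→M→L→G→T→P→D: 25+22+5+24+25+17 = 118
D→M→L→P→G→T→D: 25+22+23+23+24+22 = 139
D→M→L→P→T→G→D: 25+22+23+6+37+27 = 140
D→M→L→T→G→P→D: 25+22+6+37+18+17 = 125
D→M→L→T→P→G→D: 25+22+6+25+23+27 = 128
D→M→P→G→L→T→D: 25+14+23+31+6+22 = 121
D→M→P→G→T→L→D: 25+14+23+24+32+25 = 143
… (106 more)
D→P→T→L→G→M→D: 3+6+32+5+32+11 = 89  ← best
The minimum is 89.
One optimal route: D → P → T → L → G → M → D.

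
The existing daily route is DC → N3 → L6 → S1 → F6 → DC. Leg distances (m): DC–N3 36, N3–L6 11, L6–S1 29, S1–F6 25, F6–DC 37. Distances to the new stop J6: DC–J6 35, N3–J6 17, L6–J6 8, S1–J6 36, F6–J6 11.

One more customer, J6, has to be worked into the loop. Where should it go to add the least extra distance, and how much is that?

+9 m — insert J6 between F6 and DC.

Insertion cost between consecutive stops i–j is d(i,J6) + d(J6,j) − d(i,j):
  between DC and N3: 35 + 17 − 36 = 16
  between N3 and L6: 17 + 8 − 11 = 14
  between L6 and S1: 8 + 36 − 29 = 15
  between S1 and F6: 36 + 11 − 25 = 22
  between F6 and DC: 11 + 35 − 37 = 9
Cheapest insertion is between F6 and DC, adding 9.
New total = 138 + 9 = 147.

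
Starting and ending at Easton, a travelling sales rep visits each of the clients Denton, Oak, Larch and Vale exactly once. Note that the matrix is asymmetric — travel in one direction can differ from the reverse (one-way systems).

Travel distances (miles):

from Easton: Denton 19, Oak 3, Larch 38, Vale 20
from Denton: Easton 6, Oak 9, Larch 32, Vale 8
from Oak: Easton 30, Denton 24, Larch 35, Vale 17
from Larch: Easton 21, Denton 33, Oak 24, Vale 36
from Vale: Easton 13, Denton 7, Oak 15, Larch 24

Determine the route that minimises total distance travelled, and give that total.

80 miles — the shortest possible round trip.

Easton → Denton → Oak → Larch → Vale → Easton: 19+9+35+36+13 = 112
Easton → Denton → Oak → Vale → Larch → Easton: 19+9+17+24+21 = 90
Easton → Denton → Larch → Oak → Vale → Easton: 19+32+24+17+13 = 105
Easton → Denton → Larch → Vale → Oak → Easton: 19+32+36+15+30 = 132
Easton → Denton → Vale → Oak → Larch → Easton: 19+8+15+35+21 = 98
Easton → Denton → Vale → Larch → Oak → Easton: 19+8+24+24+30 = 105
Easton → Oak → Denton → Larch → Vale → Easton: 3+24+32+36+13 = 108
Easton → Oak → Denton → Vale → Larch → Easton: 3+24+8+24+21 = 80
Easton → Oak → Larch → Denton → Vale → Easton: 3+35+33+8+13 = 92
Easton → Oak → Larch → Vale → Denton → Easton: 3+35+36+7+6 = 87
Easton → Oak → Vale → Denton → Larch → Easton: 3+17+7+32+21 = 80
Easton → Oak → Vale → Larch → Denton → Easton: 3+17+24+33+6 = 83
Easton → Larch → Denton → Oak → Vale → Easton: 38+33+9+17+13 = 110
Easton → Larch → Denton → Vale → Oak → Easton: 38+33+8+15+30 = 124
… (10 more)
The minimum is 80.
One optimal route: Easton → Oak → Denton → Vale → Larch → Easton.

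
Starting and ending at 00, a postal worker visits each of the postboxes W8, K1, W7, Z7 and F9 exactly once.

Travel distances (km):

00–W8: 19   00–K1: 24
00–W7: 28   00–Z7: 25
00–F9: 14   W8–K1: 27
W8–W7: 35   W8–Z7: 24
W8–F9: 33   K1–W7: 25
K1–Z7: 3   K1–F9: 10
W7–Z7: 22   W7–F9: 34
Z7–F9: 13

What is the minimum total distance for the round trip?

Minimum total distance: 103 km.

There are 60 distinct closed tours to check (reversals are equivalent).
00 → W8 → K1 → W7 → Z7 → F9 → 00: 19+27+25+22+13+14 = 120
00 → W8 → K1 → W7 → F9 → Z7 → 00: 19+27+25+34+13+25 = 143
00 → W8 → K1 → Z7 → W7 → F9 → 00: 19+27+3+22+34+14 = 119
00 → W8 → K1 → Z7 → F9 → W7 → 00: 19+27+3+13+34+28 = 124
00 → W8 → K1 → F9 → W7 → Z7 → 00: 19+27+10+34+22+25 = 137
00 → W8 → K1 → F9 → Z7 → W7 → 00: 19+27+10+13+22+28 = 119
00 → W8 → W7 → K1 → Z7 → F9 → 00: 19+35+25+3+13+14 = 109
00 → W8 → W7 → K1 → F9 → Z7 → 00: 19+35+25+10+13+25 = 127
00 → W8 → W7 → Z7 → K1 → F9 → 00: 19+35+22+3+10+14 = 103
00 → W8 → W7 → Z7 → F9 → K1 → 00: 19+35+22+13+10+24 = 123
00 → W8 → W7 → F9 → K1 → Z7 → 00: 19+35+34+10+3+25 = 126
00 → W8 → W7 → F9 → Z7 → K1 → 00: 19+35+34+13+3+24 = 128
00 → W8 → Z7 → K1 → W7 → F9 → 00: 19+24+3+25+34+14 = 119
00 → W8 → Z7 → K1 → F9 → W7 → 00: 19+24+3+10+34+28 = 118
… (46 more)
The minimum is 103.
One optimal route: 00 → W8 → W7 → Z7 → K1 → F9 → 00 (or its reverse).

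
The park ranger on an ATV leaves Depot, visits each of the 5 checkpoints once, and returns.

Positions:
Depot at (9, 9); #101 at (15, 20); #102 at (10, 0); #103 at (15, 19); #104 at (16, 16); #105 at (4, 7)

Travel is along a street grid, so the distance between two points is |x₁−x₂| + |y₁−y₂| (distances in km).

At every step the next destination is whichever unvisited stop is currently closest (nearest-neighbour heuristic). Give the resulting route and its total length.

Depot → [#105:7 / #102:10 / #104:14 / #103:16 / #101:17] → #105 (7)
#105 → [#102:13 / #104:21 / #103:23 / #101:24] → #102 (13)
#102 → [#104:22 / #103:24 / #101:25] → #104 (22)
#104 → [#103:4 / #101:5] → #103 (4)
#103 → [#101:1] → #101 (1)
Return #101→Depot: 17.
Total = 7 + 13 + 22 + 4 + 1 + 17 = 64.

64 km along Depot → #105 → #102 → #104 → #103 → #101 → Depot.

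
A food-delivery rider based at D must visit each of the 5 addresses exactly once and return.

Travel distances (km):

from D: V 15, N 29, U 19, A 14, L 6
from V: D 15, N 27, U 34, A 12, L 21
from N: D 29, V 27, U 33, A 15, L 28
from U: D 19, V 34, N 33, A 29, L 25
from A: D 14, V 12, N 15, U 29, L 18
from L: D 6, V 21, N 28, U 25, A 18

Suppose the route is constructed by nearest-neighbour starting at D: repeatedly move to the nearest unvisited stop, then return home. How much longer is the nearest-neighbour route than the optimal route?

D: L=6, A=14, V=15, U=19, N=29 ⇒ L
L: A=18, V=21, U=25, N=28 ⇒ A
A: V=12, N=15, U=29 ⇒ V
V: N=27, U=34 ⇒ N
N: U=33 ⇒ U
NN route D → L → A → V → N → U → D costs 115.
Optimal: D → V → A → N → U → L → D costs 106 (by enumerating all 60 distinct tours).
Excess = 115 − 106 = 9.

The nearest-neighbour route is 9 km longer than optimal.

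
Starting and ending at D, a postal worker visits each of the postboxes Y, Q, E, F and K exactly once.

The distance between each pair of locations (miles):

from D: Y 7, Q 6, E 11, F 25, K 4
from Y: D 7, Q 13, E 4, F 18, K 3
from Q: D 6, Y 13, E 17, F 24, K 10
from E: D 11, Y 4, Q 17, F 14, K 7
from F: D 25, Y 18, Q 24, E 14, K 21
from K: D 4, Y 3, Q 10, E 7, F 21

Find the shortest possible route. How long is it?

Shortest round trip = 55 miles.

With 5 stops there are 5!/2 = 60 distinct round trips (a route and its reverse cost the same).
D-Y-Q-E-F-K-D: 7+13+17+14+21+4 = 76
D-Y-Q-E-K-F-D: 7+13+17+7+21+25 = 90
D-Y-Q-F-E-K-D: 7+13+24+14+7+4 = 69
D-Y-Q-F-K-E-D: 7+13+24+21+7+11 = 83
D-Y-Q-K-E-F-D: 7+13+10+7+14+25 = 76
D-Y-Q-K-F-E-D: 7+13+10+21+14+11 = 76
D-Y-E-Q-F-K-D: 7+4+17+24+21+4 = 77
D-Y-E-Q-K-F-D: 7+4+17+10+21+25 = 84
D-Y-E-F-Q-K-D: 7+4+14+24+10+4 = 63
D-Y-E-F-K-Q-D: 7+4+14+21+10+6 = 62
D-Y-E-K-Q-F-D: 7+4+7+10+24+25 = 77
D-Y-E-K-F-Q-D: 7+4+7+21+24+6 = 69
D-Y-F-Q-E-K-D: 7+18+24+17+7+4 = 77
D-Y-F-Q-K-E-D: 7+18+24+10+7+11 = 77
… (46 more)
D-Q-F-E-Y-K-D: 6+24+14+4+3+4 = 55  ← best
The minimum is 55.
One optimal route: D → Q → F → E → Y → K → D (or its reverse).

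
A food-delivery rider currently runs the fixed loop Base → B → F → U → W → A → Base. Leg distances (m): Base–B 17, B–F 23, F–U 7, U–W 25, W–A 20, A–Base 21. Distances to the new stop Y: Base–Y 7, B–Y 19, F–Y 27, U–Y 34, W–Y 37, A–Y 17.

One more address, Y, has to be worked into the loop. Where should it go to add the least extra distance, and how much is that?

Insertion cost between consecutive stops i–j is d(i,Y) + d(Y,j) − d(i,j):
  between Base and B: 7 + 19 − 17 = 9
  between B and F: 19 + 27 − 23 = 23
  between F and U: 27 + 34 − 7 = 54
  between U and W: 34 + 37 − 25 = 46
  between W and A: 37 + 17 − 20 = 34
  between A and Base: 17 + 7 − 21 = 3
Cheapest insertion is between A and Base, adding 3.
New total = 113 + 3 = 116.

Adding 3 m by placing Y on the A–Base leg.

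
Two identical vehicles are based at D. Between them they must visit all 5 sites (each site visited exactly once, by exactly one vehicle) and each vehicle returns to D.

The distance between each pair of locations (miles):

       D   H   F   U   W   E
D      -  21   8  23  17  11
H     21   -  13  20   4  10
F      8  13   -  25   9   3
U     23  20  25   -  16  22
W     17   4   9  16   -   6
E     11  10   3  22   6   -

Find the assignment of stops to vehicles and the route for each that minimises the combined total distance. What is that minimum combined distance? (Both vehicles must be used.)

There are 2^4 − 1 = 15 ways to divide the 5 stops into two non-empty groups. For each, the best each vehicle can do is its own shortest tour through its group:
  {H} + {F, U, W, E}: 42 + 56 = 98
  {F} + {H, U, W, E}: 16 + 64 = 80
  {H, F} + {U, W, E}: 42 + 56 = 98
  {U} + {H, F, W, E}: 46 + 42 = 88
  {H, U} + {F, W, E}: 64 + 34 = 98
  {F, U} + {H, W, E}: 56 + 42 = 98
  … (15 splits in total)
Best: vehicle 1 D → F → D = 16; vehicle 2 D → U → H → W → E → D = 64; combined 80.

80 miles — the smallest possible combined total.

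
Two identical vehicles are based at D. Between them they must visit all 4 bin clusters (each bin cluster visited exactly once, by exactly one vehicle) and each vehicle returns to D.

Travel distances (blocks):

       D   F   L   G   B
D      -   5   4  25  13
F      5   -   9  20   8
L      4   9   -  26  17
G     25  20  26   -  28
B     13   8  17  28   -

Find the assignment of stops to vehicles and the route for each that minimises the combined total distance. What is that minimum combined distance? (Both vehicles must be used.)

Check every non-empty split of the stops between the two vehicles; for each half take its own optimal tour:
  {F} + {L, G, B}: 10 + 71 = 81
  {L} + {F, G, B}: 8 + 66 = 74
  {F, L} + {G, B}: 18 + 66 = 84
  {G} + {F, L, B}: 50 + 34 = 84
  {F, G} + {L, B}: 50 + 34 = 84
  {L, G} + {F, B}: 55 + 26 = 81
  … (7 splits in total)
Best: vehicle 1 D → L → D = 8; vehicle 2 D → F → G → B → D = 66; combined 74.

74 blocks — the smallest possible combined total.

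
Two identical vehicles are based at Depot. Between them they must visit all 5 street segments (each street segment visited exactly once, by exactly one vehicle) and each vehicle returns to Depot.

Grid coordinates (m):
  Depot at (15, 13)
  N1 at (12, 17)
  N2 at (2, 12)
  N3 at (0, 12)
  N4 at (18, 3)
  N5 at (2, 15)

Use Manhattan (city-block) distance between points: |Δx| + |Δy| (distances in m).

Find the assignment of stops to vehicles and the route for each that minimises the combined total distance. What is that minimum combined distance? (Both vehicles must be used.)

66 m — the smallest possible combined total.

There are 2^4 − 1 = 15 ways to divide the 5 stops into two non-empty groups. For each, the best each vehicle can do is its own shortest tour through its group:
  {N1} + {N2, N3, N4, N5}: 14 + 60 = 74
  {N2} + {N1, N3, N4, N5}: 28 + 64 = 92
  {N1, N2} + {N3, N4, N5}: 36 + 60 = 96
  {N3} + {N1, N2, N4, N5}: 32 + 60 = 92
  {N1, N3} + {N2, N4, N5}: 40 + 56 = 96
  {N2, N3} + {N1, N4, N5}: 32 + 60 = 92
  … (15 splits in total)
  {N4} + {N1, N2, N3, N5}: 26 + 40 = 66  ← best
Best: vehicle 1 Depot → N4 → Depot = 26; vehicle 2 Depot → N1 → N5 → N2 → N3 → Depot = 40; combined 66.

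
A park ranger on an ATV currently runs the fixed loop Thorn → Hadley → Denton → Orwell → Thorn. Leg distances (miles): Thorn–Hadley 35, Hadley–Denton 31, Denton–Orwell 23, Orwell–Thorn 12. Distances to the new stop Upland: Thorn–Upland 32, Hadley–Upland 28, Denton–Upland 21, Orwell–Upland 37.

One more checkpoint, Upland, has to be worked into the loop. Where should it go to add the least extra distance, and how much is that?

Minimum extra distance: 18 miles, inserting Upland between Hadley and Denton.

Insertion cost between consecutive stops i–j is d(i,Upland) + d(Upland,j) − d(i,j):
  between Thorn and Hadley: 32 + 28 − 35 = 25
  between Hadley and Denton: 28 + 21 − 31 = 18
  between Denton and Orwell: 21 + 37 − 23 = 35
  between Orwell and Thorn: 37 + 32 − 12 = 57
Cheapest insertion is between Hadley and Denton, adding 18.
New total = 101 + 18 = 119.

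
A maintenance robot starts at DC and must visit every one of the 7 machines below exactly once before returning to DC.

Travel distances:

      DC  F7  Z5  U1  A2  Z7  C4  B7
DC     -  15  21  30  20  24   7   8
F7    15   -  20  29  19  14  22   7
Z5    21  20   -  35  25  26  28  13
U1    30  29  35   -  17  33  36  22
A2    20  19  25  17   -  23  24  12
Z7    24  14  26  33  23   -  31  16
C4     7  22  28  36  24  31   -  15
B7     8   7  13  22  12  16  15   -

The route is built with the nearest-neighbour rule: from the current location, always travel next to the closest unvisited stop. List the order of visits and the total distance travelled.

From DC: distances to unvisited — C4=7, B7=8, F7=15, A2=20, Z5=21, Z7=24, U1=30. Nearest is C4 (7).
From C4: distances to unvisited — B7=15, F7=22, A2=24, Z5=28, Z7=31, U1=36. Nearest is B7 (15).
From B7: distances to unvisited — F7=7, A2=12, Z5=13, Z7=16, U1=22. Nearest is F7 (7).
From F7: distances to unvisited — Z7=14, A2=19, Z5=20, U1=29. Nearest is Z7 (14).
From Z7: distances to unvisited — A2=23, Z5=26, U1=33. Nearest is A2 (23).
From A2: distances to unvisited — U1=17, Z5=25. Nearest is U1 (17).
From U1: distances to unvisited — Z5=35. Nearest is Z5 (35).
Return Z5→DC: 21.
Total = 7 + 15 + 7 + 14 + 23 + 17 + 35 + 21 = 139.

Total distance 139 via the nearest-neighbour route DC → C4 → B7 → F7 → Z7 → A2 → U1 → Z5 → DC.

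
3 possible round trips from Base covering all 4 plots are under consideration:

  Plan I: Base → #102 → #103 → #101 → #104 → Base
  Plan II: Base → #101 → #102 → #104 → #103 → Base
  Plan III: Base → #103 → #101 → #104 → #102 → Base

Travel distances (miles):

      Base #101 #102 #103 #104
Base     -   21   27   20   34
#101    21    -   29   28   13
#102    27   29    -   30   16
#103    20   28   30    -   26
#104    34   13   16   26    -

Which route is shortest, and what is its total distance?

104 miles — Plan III is the shortest.

Plan I: 27 + 30 + 28 + 13 + 34 = 132
Plan II: 21 + 29 + 16 + 26 + 20 = 112
Plan III: 20 + 28 + 13 + 16 + 27 = 104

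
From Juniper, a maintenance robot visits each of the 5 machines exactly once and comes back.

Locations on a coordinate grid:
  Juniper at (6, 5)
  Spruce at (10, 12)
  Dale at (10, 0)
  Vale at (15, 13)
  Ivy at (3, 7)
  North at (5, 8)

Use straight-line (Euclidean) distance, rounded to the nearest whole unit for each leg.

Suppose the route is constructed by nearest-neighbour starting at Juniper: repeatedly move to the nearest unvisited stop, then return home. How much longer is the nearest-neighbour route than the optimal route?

From Juniper: North=3, Ivy=4, Dale=6, Spruce=8, Vale=12 → choose North (3).
From North: Ivy=2, Spruce=6, Dale=9, Vale=11 → choose Ivy (2).
From Ivy: Spruce=9, Dale=10, Vale=13 → choose Spruce (9).
From Spruce: Vale=5, Dale=12 → choose Vale (5).
From Vale: Dale=14 → choose Dale (14).
NN route Juniper → North → Ivy → Spruce → Vale → Dale → Juniper costs 39.
Optimal: Juniper → Dale → Vale → Spruce → North → Ivy → Juniper costs 37 (by enumerating all 60 distinct tours).
Excess = 39 − 37 = 2.

2 longer than the optimal tour.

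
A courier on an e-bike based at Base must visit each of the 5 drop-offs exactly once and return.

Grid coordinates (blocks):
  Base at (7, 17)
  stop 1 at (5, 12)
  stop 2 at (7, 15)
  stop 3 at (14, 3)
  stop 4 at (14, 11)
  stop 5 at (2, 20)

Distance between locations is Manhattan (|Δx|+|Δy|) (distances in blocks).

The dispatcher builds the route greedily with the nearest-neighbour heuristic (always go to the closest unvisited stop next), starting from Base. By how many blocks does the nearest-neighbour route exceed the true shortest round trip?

The nearest-neighbour route is 4 blocks longer than optimal.

From Base: stop 2=2, stop 1=7, stop 5=8, stop 4=13, stop 3=21 → choose stop 2 (2).
From stop 2: stop 1=5, stop 5=10, stop 4=11, stop 3=19 → choose stop 1 (5).
From stop 1: stop 4=10, stop 5=11, stop 3=18 → choose stop 4 (10).
From stop 4: stop 3=8, stop 5=21 → choose stop 3 (8).
From stop 3: stop 5=29 → choose stop 5 (29).
NN route Base → stop 2 → stop 1 → stop 4 → stop 3 → stop 5 → Base costs 62.
Optimal: Base → stop 2 → stop 3 → stop 4 → stop 1 → stop 5 → Base costs 58 (by enumerating all 60 distinct tours).
Excess = 62 − 58 = 4.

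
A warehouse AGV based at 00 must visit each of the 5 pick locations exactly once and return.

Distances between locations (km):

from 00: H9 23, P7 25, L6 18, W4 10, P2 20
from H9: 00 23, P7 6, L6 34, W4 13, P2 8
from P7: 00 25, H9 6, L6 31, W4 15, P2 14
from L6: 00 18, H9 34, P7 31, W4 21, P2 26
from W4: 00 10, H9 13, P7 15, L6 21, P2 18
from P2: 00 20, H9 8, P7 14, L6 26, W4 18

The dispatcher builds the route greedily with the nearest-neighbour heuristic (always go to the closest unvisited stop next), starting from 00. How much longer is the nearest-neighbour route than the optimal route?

4 km longer than the optimal tour.

From 00: W4=10, L6=18, P2=20, H9=23, P7=25 → choose W4 (10).
From W4: H9=13, P7=15, P2=18, L6=21 → choose H9 (13).
From H9: P7=6, P2=8, L6=34 → choose P7 (6).
From P7: P2=14, L6=31 → choose P2 (14).
From P2: L6=26 → choose L6 (26).
NN route 00 → W4 → H9 → P7 → P2 → L6 → 00 costs 87.
Optimal: 00 → L6 → P2 → H9 → P7 → W4 → 00 costs 83 (by enumerating all 60 distinct tours).
Excess = 87 − 83 = 4.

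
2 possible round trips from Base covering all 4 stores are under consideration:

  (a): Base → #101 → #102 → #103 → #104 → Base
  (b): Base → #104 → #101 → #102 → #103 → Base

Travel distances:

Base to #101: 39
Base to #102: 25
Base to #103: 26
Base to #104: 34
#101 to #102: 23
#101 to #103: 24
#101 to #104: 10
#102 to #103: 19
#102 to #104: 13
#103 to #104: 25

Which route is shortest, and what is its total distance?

Shortest is (b), total 112.

(a): 39 + 23 + 19 + 25 + 34 = 140
(b): 34 + 10 + 23 + 19 + 26 = 112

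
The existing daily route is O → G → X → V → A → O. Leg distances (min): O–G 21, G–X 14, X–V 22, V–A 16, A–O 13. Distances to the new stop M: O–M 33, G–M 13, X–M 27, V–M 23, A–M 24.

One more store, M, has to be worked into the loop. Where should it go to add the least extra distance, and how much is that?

Minimum extra distance: 25 min, inserting M between O and G.

Insertion cost between consecutive stops i–j is d(i,M) + d(M,j) − d(i,j):
  between O and G: 33 + 13 − 21 = 25
  between G and X: 13 + 27 − 14 = 26
  between X and V: 27 + 23 − 22 = 28
  between V and A: 23 + 24 − 16 = 31
  between A and O: 24 + 33 − 13 = 44
Cheapest insertion is between O and G, adding 25.
New total = 86 + 25 = 111.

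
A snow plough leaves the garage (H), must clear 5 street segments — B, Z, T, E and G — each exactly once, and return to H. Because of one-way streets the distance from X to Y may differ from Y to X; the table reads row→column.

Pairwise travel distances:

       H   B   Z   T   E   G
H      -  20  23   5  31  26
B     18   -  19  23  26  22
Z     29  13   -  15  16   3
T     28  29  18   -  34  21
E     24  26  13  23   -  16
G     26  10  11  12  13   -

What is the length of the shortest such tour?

H → B → Z → T → E → G → H: 20+19+15+34+16+26 = 130
H → B → Z → T → G → E → H: 20+19+15+21+13+24 = 112
H → B → Z → E → T → G → H: 20+19+16+23+21+26 = 125
H → B → Z → E → G → T → H: 20+19+16+16+12+28 = 111
H → B → Z → G → T → E → H: 20+19+3+12+34+24 = 112
H → B → Z → G → E → T → H: 20+19+3+13+23+28 = 106
H → B → T → Z → E → G → H: 20+23+18+16+16+26 = 119
H → B → T → Z → G → E → H: 20+23+18+3+13+24 = 101
H → B → T → E → Z → G → H: 20+23+34+13+3+26 = 119
H → B → T → E → G → Z → H: 20+23+34+16+11+29 = 133
H → B → T → G → Z → E → H: 20+23+21+11+16+24 = 115
H → B → T → G → E → Z → H: 20+23+21+13+13+29 = 119
H → B → E → Z → T → G → H: 20+26+13+15+21+26 = 121
H → B → E → Z → G → T → H: 20+26+13+3+12+28 = 102
… (106 more)
H → T → Z → E → G → B → H: 5+18+16+16+10+18 = 83  ← best
The minimum is 83.
One optimal route: H → T → Z → E → G → B → H.

Shortest round trip = 83.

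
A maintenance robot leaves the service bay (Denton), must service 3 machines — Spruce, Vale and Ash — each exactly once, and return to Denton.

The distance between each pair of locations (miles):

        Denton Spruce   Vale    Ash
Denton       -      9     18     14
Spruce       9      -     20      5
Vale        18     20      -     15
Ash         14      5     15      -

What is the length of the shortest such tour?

Shortest round trip = 47 miles.

There are 3 distinct closed tours to check (reversals are equivalent).
Denton - Spruce - Vale - Ash - Denton: 9+20+15+14 = 58
Denton - Spruce - Ash - Vale - Denton: 9+5+15+18 = 47
Denton - Vale - Spruce - Ash - Denton: 18+20+5+14 = 57
The minimum is 47.
One optimal route: Denton → Spruce → Ash → Vale → Denton (or its reverse).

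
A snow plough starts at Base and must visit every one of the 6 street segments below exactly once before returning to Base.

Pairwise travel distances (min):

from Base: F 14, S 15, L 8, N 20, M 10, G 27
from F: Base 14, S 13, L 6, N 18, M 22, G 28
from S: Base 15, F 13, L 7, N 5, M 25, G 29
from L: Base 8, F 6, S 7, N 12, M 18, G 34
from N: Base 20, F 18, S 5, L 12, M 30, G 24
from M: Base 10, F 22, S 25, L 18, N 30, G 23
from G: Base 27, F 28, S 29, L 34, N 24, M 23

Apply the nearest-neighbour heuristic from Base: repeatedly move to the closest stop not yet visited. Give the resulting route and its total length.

89 min along Base → L → F → S → N → G → M → Base.

From Base: distances to unvisited — L=8, M=10, F=14, S=15, N=20, G=27. Nearest is L (8).
From L: distances to unvisited — F=6, S=7, N=12, M=18, G=34. Nearest is F (6).
From F: distances to unvisited — S=13, N=18, M=22, G=28. Nearest is S (13).
From S: distances to unvisited — N=5, M=25, G=29. Nearest is N (5).
From N: distances to unvisited — G=24, M=30. Nearest is G (24).
From G: distances to unvisited — M=23. Nearest is M (23).
Return M→Base: 10.
Total = 8 + 6 + 13 + 5 + 24 + 23 + 10 = 89.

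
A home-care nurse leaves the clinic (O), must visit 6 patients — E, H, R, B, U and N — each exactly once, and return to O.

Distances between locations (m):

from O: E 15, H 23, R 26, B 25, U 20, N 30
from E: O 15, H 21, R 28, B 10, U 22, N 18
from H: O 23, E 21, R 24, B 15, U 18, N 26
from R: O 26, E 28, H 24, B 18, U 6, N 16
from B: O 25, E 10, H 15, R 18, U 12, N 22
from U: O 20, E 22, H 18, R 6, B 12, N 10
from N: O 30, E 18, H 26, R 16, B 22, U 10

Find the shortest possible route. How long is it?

Minimum total distance: 105 m.

There are 360 distinct closed tours to check (reversals are equivalent).
O → E → H → R → B → U → N → O: 15+21+24+18+12+10+30 = 130
O → E → H → R → B → N → U → O: 15+21+24+18+22+10+20 = 130
O → E → H → R → U → B → N → O: 15+21+24+6+12+22+30 = 130
O → E → H → R → U → N → B → O: 15+21+24+6+10+22+25 = 123
O → E → H → R → N → B → U → O: 15+21+24+16+22+12+20 = 130
O → E → H → R → N → U → B → O: 15+21+24+16+10+12+25 = 123
O → E → H → B → R → U → N → O: 15+21+15+18+6+10+30 = 115
O → E → H → B → R → N → U → O: 15+21+15+18+16+10+20 = 115
… (352 more)
O → E → N → R → U → B → H → O: 15+18+16+6+12+15+23 = 105  ← best
The minimum is 105.
One optimal route: O → E → N → R → U → B → H → O (or its reverse).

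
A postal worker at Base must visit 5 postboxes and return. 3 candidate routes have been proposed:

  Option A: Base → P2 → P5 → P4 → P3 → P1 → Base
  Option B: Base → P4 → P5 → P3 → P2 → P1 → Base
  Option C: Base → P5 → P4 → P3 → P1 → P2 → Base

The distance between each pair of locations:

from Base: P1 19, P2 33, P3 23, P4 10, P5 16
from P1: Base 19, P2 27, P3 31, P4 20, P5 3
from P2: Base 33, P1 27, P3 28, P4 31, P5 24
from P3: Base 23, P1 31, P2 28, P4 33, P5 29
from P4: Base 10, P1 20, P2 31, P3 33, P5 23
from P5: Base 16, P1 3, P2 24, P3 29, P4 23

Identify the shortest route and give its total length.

136 — Option B is the shortest.

Option A: 33 + 24 + 23 + 33 + 31 + 19 = 163
Option B: 10 + 23 + 29 + 28 + 27 + 19 = 136
Option C: 16 + 23 + 33 + 31 + 27 + 33 = 163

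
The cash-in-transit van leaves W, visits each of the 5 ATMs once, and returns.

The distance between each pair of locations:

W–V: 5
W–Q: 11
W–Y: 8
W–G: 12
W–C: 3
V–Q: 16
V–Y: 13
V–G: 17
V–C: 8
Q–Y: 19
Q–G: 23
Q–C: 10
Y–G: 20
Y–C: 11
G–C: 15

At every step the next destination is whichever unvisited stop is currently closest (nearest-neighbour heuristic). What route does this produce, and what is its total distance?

W → [C:3 / V:5 / Y:8 / Q:11 / G:12] → C (3)
C → [V:8 / Q:10 / Y:11 / G:15] → V (8)
V → [Y:13 / Q:16 / G:17] → Y (13)
Y → [Q:19 / G:20] → Q (19)
Q → [G:23] → G (23)
Return G→W: 12.
Total = 3 + 8 + 13 + 19 + 23 + 12 = 78.

78 along W → C → V → Y → Q → G → W.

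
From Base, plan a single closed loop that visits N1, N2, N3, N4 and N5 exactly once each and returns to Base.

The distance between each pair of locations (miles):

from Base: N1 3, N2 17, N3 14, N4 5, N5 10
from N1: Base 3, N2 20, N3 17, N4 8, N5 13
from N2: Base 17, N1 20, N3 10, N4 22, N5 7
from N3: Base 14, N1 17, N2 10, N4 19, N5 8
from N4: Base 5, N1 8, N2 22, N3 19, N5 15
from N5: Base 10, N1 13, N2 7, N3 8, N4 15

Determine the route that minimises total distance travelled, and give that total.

There are 60 distinct closed tours to check (reversals are equivalent).
Base→N1→N2→N3→N4→N5→Base: 3+20+10+19+15+10 = 77
Base→N1→N2→N3→N5→N4→Base: 3+20+10+8+15+5 = 61
Base→N1→N2→N4→N3→N5→Base: 3+20+22+19+8+10 = 82
Base→N1→N2→N4→N5→N3→Base: 3+20+22+15+8+14 = 82
Base→N1→N2→N5→N3→N4→Base: 3+20+7+8+19+5 = 62
Base→N1→N2→N5→N4→N3→Base: 3+20+7+15+19+14 = 78
Base→N1→N3→N2→N4→N5→Base: 3+17+10+22+15+10 = 77
Base→N1→N3→N2→N5→N4→Base: 3+17+10+7+15+5 = 57
Base→N1→N3→N4→N2→N5→Base: 3+17+19+22+7+10 = 78
Base→N1→N3→N4→N5→N2→Base: 3+17+19+15+7+17 = 78
Base→N1→N3→N5→N2→N4→Base: 3+17+8+7+22+5 = 62
Base→N1→N3→N5→N4→N2→Base: 3+17+8+15+22+17 = 82
Base→N1→N4→N2→N3→N5→Base: 3+8+22+10+8+10 = 61
Base→N1→N4→N2→N5→N3→Base: 3+8+22+7+8+14 = 62
… (46 more)
The minimum is 57.
One optimal route: Base → N1 → N3 → N2 → N5 → N4 → Base (or its reverse).

57 miles — the shortest possible round trip.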